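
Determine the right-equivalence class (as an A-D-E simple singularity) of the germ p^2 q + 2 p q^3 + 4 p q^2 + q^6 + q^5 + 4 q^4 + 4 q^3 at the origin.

D7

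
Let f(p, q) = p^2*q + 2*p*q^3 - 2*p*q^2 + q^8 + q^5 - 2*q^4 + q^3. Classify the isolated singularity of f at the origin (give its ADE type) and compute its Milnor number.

Type D_9, Milnor number mu = 9.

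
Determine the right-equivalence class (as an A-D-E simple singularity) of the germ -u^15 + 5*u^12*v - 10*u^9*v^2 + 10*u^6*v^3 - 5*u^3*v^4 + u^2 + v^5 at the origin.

A_{4}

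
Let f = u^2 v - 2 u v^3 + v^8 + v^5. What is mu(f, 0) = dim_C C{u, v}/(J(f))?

9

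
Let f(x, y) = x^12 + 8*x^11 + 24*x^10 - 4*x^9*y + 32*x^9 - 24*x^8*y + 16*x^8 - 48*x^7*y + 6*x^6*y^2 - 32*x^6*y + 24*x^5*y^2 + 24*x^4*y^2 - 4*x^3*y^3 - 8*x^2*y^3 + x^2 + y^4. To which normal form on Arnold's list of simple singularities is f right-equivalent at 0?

A3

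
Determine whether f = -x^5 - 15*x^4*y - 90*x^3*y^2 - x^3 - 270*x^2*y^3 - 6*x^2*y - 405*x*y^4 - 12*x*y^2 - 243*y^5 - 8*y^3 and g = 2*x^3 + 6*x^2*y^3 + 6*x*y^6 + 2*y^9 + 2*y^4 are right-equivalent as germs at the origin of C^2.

No.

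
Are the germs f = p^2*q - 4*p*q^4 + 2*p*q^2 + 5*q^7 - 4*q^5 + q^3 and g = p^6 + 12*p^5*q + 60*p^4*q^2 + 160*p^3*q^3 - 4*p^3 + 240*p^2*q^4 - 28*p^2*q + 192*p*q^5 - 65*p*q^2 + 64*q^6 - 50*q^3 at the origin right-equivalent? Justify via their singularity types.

The Hessian of f at 0 has rank 0. Corank 2; j^3 = q*(p + q)^2 has shape L^2 M (L != M), so D-series; mu = 8 gives D_8. The Hessian of g at 0 has rank 0. Corank 2; j^3 = -(p + 2*q)*(2*p + 5*q)^2 has shape L^2 M (L != M), so D-series; mu = 7 gives D_7. f is D_8 but g is D_7, hence not right-equivalent.

No.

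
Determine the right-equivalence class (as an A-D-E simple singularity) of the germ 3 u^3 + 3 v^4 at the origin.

E_6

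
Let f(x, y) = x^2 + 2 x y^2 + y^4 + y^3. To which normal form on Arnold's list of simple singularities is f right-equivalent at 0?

A_2

The Hessian of f at 0 is [[2, 0], [0, 0]] with rank 1, so corank 1. A Groebner basis of the Jacobian ideal J(f) in C{x,y} is {y^2, x}; counting standard monomials gives mu = 2. Corank 1: A-series; mu = 2 gives A_2.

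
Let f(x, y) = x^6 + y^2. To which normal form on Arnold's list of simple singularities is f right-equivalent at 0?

A_{5}

The Hessian of f at 0 has rank 1. Corank 1: A-series; mu = 5 gives A_5.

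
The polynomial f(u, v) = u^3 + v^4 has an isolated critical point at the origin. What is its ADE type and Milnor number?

The Hessian of f at 0 is [[0, 0], [0, 0]] with rank 0, so corank 2. A Groebner basis of the Jacobian ideal J(f) in C{u,v} is {v^3, u^2}; counting standard monomials gives mu = 6. Corank 2; j^3 = u^3 is a perfect cube, so E-series; the 4-jet and mu = 6 give E_6.

Type E_{6}, Milnor number mu = 6.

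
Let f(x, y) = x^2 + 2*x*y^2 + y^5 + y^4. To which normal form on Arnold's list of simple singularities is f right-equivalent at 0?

A4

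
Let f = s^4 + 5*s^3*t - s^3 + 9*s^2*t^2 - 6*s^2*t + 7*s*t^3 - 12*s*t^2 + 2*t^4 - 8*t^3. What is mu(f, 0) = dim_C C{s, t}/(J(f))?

7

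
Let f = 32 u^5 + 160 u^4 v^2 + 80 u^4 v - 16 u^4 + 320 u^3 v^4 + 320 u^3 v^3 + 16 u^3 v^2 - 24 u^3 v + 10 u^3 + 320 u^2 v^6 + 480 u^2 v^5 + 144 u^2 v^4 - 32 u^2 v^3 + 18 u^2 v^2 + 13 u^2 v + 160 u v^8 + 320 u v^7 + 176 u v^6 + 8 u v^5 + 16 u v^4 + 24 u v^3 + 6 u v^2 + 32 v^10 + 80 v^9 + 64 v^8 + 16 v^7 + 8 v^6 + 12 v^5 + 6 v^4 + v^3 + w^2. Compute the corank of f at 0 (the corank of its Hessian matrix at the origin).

2

The Hessian at 0 is [[0, 0, 0], [0, 0, 0], [0, 0, 2]] of rank 1; hence corank 2.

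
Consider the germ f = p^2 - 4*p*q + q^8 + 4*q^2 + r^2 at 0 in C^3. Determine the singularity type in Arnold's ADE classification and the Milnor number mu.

The Hessian of f at 0 is [[2, -4, 0], [-4, 8, 0], [0, 0, 2]] with rank 2, so corank 1. A Groebner basis of the Jacobian ideal J(f) in C{p,q,r} is {q^7, p - 2*q, r}; counting standard monomials gives mu = 7. Corank 1: A-series; mu = 7 gives A_7.

Type A_7, Milnor number mu = 7.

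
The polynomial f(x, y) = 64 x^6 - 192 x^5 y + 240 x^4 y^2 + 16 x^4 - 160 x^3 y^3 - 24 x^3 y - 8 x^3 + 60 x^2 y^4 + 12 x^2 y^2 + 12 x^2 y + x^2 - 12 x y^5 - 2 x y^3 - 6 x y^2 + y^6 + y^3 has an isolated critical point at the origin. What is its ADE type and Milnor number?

Type A_{2}, Milnor number mu = 2.

The Hessian of f at 0 has rank 1. Corank 1: A-series; mu = 2 gives A_2.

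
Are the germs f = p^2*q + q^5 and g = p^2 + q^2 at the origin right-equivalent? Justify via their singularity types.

The Hessian of f at 0 is [[0, 0], [0, 0]] with rank 0, so corank 2. A Groebner basis of the Jacobian ideal J(f) in C{p,q} is {p^2/5 + q^4, p^3, p*q}; counting standard monomials gives mu = 6. Corank 2; j^3 = p^2*q has shape L^2 M (L != M), so D-series; mu = 6 gives D_6. The Hessian of g at 0 is [[2, 0], [0, 2]] with rank 2, so corank 0. A Groebner basis of the Jacobian ideal J(g) in C{p,q} is {p, q}; counting standard monomials gives mu = 1. Corank 0: nondegenerate Morse point, so A_1. f is D_6 but g is A_1, hence not right-equivalent.

No.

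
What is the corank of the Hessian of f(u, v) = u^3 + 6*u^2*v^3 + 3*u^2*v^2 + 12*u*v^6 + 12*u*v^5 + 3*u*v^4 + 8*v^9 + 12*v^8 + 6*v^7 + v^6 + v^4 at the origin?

2

The Hessian at 0 is [[0, 0], [0, 0]] of rank 0; hence corank 2.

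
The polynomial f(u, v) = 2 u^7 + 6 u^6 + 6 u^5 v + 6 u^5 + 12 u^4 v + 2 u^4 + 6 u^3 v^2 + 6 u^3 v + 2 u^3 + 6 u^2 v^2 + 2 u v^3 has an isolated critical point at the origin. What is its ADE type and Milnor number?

Type E7, Milnor number mu = 7.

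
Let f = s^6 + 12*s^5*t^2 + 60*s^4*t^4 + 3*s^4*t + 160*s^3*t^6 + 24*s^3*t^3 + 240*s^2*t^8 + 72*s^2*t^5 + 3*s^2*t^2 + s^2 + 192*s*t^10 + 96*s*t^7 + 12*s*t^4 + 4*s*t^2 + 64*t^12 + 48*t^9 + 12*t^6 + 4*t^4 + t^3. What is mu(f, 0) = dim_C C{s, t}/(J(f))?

2

The Hessian of f at 0 has rank 1. Corank 1: A-series; mu = 2 gives A_2.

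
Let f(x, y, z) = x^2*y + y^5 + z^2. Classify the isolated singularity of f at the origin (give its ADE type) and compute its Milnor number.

The Hessian of f at 0 is [[0, 0, 0], [0, 0, 0], [0, 0, 2]] with rank 1, so corank 2. A Groebner basis of the Jacobian ideal J(f) in C{x,y,z} is {x^2/5 + y^4, x^3, x*y, z}; counting standard monomials gives mu = 6. Corank 2; j^3 = x^2*y has shape L^2 M (L != M), so D-series; mu = 6 gives D_6.

Type D6, Milnor number mu = 6.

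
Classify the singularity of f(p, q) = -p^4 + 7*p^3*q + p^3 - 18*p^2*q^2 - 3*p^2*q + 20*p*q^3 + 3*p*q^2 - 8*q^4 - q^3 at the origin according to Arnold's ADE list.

The Hessian of f at 0 has rank 0. Corank 2; j^3 = (p - q)^3 is a perfect cube, so E-series; the 4-jet and mu = 7 give E_7.

E_{7}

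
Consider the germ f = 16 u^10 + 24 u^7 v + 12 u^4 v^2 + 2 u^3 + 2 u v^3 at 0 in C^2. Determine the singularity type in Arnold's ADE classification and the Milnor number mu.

Type E_7, Milnor number mu = 7.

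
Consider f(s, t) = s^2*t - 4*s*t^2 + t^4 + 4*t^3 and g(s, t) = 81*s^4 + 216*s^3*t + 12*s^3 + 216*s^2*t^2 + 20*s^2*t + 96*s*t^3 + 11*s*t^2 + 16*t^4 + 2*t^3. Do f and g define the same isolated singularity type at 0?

The Hessian of f at 0 has rank 0. Corank 2; j^3 = t*(s - 2*t)^2 has shape L^2 M (L != M), so D-series; mu = 5 gives D_5. The Hessian of g at 0 has rank 0. Corank 2; j^3 = (2*s + t)^2*(3*s + 2*t) has shape L^2 M (L != M), so D-series; mu = 5 gives D_5. Both have type D_5, hence right-equivalent.

Yes.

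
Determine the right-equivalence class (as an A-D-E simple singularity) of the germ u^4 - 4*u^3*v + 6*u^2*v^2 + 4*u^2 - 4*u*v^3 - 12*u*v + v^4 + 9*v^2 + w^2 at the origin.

The Hessian of f at 0 has rank 2. Corank 1: A-series; mu = 3 gives A_3.

A3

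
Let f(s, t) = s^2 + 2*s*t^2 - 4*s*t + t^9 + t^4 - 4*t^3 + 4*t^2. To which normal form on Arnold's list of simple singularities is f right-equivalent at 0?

A_8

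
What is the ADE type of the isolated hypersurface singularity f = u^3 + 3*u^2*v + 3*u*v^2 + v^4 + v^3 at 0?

The Hessian of f at 0 has rank 0. Corank 2; j^3 = (u + v)^3 is a perfect cube, so E-series; the 4-jet and mu = 6 give E_6.

E6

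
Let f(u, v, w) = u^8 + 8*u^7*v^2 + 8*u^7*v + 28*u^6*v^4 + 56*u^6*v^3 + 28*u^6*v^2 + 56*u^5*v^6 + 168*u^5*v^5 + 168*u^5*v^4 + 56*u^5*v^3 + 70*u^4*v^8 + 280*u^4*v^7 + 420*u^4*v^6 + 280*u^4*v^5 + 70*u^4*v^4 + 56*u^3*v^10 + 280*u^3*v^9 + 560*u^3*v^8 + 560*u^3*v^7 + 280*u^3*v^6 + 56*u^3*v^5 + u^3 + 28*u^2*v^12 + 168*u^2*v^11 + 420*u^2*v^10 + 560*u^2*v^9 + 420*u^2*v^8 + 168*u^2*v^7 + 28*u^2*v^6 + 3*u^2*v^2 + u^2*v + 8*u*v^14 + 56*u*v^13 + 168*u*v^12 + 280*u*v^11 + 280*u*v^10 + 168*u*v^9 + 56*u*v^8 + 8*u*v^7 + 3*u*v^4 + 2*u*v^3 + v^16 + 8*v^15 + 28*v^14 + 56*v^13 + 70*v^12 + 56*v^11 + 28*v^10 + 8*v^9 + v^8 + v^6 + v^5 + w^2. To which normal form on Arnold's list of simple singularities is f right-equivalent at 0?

The Hessian of f at 0 is [[0, 0, 0], [0, 0, 0], [0, 0, 2]] with rank 1, so corank 2. A Groebner basis of the Jacobian ideal J(f) in C{u,v,w} is {u^4, u^3*v + u*v/8 + v^3/8, -u^2 - u*v + v^4 - v^3, u^2 + u*v^2 + u*v + v^3, w}; counting standard monomials gives mu = 9. Corank 2; j^3 = u^2*(u + v) has shape L^2 M (L != M), so D-series; mu = 9 gives D_9.

D_9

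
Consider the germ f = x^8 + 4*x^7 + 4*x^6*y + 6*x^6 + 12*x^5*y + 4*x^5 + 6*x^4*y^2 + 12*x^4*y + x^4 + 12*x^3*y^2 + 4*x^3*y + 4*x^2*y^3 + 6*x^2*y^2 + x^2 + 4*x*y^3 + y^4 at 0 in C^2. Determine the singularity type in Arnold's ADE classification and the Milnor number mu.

Type A_3, Milnor number mu = 3.

The Hessian of f at 0 has rank 1. Corank 1: A-series; mu = 3 gives A_3.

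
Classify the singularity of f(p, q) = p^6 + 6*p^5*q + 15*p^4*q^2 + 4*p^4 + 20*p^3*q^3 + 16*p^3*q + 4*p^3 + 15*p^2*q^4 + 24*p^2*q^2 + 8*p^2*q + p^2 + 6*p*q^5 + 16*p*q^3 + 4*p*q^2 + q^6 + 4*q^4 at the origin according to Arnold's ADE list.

A_5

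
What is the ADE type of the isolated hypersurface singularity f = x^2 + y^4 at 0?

A3

The Hessian of f at 0 has rank 1. Corank 1: A-series; mu = 3 gives A_3.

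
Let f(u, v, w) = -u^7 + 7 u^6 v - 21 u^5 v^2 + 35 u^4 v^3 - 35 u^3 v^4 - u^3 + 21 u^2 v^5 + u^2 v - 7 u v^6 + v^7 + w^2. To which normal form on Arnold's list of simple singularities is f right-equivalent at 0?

D8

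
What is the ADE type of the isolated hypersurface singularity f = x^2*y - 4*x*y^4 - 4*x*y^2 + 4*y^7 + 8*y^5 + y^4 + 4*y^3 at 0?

The Hessian of f at 0 has rank 0. Corank 2; j^3 = y*(x - 2*y)^2 has shape L^2 M (L != M), so D-series; mu = 5 gives D_5.

D_5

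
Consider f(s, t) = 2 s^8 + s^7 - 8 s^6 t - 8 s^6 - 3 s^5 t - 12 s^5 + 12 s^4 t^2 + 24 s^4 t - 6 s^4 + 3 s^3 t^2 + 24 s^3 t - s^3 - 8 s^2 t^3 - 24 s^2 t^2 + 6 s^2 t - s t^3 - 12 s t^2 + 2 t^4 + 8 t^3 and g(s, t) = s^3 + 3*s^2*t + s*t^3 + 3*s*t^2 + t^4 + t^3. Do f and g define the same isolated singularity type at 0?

Yes.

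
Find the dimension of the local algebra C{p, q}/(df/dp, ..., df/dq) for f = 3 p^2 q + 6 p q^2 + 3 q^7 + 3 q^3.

8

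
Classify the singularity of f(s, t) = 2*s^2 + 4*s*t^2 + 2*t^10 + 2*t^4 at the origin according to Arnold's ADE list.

A_{9}

The Hessian of f at 0 has rank 1. Corank 1: A-series; mu = 9 gives A_9.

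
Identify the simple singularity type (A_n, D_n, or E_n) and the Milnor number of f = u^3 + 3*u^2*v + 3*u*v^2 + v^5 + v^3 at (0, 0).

Type E_8, Milnor number mu = 8.

The Hessian of f at 0 has rank 0. Corank 2; j^3 = (u + v)^3 is a perfect cube, so E-series; the 5-jet and mu = 8 give E_8.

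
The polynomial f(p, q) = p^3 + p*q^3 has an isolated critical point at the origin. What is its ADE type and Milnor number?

Type E7, Milnor number mu = 7.

The Hessian of f at 0 has rank 0. Corank 2; j^3 = p^3 is a perfect cube, so E-series; the 4-jet and mu = 7 give E_7.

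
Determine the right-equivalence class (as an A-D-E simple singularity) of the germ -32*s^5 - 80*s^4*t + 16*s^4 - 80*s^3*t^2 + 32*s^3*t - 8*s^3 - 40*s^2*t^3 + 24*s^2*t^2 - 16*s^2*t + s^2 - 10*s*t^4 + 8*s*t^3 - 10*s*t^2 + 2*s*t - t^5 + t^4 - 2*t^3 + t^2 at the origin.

A4

The Hessian of f at 0 is [[2, 2], [2, 2]] with rank 1, so corank 1. A Groebner basis of the Jacobian ideal J(f) in C{s,t} is {s/4 + t^3 - t^2/4 + t/4, s^2 - s/2 - t^2/2 - t/2, s*t + s/4 + 3*t^2/4 + t/4}; counting standard monomials gives mu = 4. Corank 1: A-series; mu = 4 gives A_4.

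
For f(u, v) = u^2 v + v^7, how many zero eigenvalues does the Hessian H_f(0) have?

2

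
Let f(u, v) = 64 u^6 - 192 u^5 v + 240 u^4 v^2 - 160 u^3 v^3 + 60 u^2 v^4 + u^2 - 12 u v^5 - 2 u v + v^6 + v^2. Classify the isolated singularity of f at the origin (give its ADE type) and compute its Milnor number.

Type A_{5}, Milnor number mu = 5.

The Hessian of f at 0 is [[2, -2], [-2, 2]] with rank 1, so corank 1. A Groebner basis of the Jacobian ideal J(f) in C{u,v} is {v^5, u - v}; counting standard monomials gives mu = 5. Corank 1: A-series; mu = 5 gives A_5.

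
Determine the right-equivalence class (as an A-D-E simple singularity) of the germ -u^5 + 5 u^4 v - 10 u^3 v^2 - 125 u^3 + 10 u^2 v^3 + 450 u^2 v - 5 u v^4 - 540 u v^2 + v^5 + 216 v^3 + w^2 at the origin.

E_8

The Hessian of f at 0 has rank 1. Corank 2; j^3 = -(5*u - 6*v)^3 is a perfect cube, so E-series; the 5-jet and mu = 8 give E_8.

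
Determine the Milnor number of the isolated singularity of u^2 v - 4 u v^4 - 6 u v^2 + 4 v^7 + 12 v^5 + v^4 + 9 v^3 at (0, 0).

5

The Hessian of f at 0 has rank 0. Corank 2; j^3 = v*(u - 3*v)^2 has shape L^2 M (L != M), so D-series; mu = 5 gives D_5.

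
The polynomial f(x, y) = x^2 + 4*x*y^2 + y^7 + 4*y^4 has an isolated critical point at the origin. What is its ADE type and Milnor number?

Type A_{6}, Milnor number mu = 6.

The Hessian of f at 0 has rank 1. Corank 1: A-series; mu = 6 gives A_6.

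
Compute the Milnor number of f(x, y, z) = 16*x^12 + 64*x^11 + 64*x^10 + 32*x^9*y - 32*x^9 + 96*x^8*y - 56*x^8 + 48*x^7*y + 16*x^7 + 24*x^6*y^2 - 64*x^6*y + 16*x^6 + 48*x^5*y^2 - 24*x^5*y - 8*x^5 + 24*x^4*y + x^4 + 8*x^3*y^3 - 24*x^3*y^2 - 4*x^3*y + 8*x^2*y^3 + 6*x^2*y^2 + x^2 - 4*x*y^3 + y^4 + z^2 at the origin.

3

The Hessian of f at 0 is [[2, 0, 0], [0, 0, 0], [0, 0, 2]] with rank 2, so corank 1. A Groebner basis of the Jacobian ideal J(f) in C{x,y,z} is {y^3, x, z}; counting standard monomials gives mu = 3. Corank 1: A-series; mu = 3 gives A_3.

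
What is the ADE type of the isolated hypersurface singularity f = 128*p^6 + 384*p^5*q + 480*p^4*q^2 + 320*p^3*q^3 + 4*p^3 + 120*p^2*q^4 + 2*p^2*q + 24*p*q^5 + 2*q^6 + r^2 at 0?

The Hessian of f at 0 is [[0, 0, 0], [0, 0, 0], [0, 0, 2]] with rank 1, so corank 2. A Groebner basis of the Jacobian ideal J(f) in C{p,q,r} is {-p*q/12 + q^5, p*q^2, p^2 + p*q/2, r}; counting standard monomials gives mu = 7. Corank 2; j^3 = 2*p^2*(2*p + q) has shape L^2 M (L != M), so D-series; mu = 7 gives D_7.

D_7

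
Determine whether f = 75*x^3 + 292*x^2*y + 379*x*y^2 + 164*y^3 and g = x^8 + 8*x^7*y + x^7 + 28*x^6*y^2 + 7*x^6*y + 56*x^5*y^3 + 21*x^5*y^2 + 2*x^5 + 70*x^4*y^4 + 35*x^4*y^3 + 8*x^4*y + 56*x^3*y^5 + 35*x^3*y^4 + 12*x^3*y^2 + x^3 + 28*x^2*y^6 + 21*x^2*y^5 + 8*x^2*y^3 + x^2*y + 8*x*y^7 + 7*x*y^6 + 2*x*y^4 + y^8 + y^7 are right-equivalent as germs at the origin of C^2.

The Hessian of f at 0 has rank 0. Corank 2; j^3 = (3*x + 4*y)*(25*x^2 + 64*x*y + 41*y^2) splits into three distinct lines over C (the quadratic factor has nonzero discriminant), so D_4. The Hessian of g at 0 has rank 0. Corank 2; j^3 = x^2*(x + y) has shape L^2 M (L != M), so D-series; mu = 9 gives D_9. f is D_4 but g is D_9, hence not right-equivalent.

No.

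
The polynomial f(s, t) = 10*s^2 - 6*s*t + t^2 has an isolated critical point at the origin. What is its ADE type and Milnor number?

Type A_1, Milnor number mu = 1.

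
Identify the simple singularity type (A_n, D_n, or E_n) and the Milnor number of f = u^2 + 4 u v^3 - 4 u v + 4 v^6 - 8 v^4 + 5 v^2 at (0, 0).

Type A_1, Milnor number mu = 1.

The Hessian of f at 0 has rank 2. Corank 0: nondegenerate Morse point, so A_1.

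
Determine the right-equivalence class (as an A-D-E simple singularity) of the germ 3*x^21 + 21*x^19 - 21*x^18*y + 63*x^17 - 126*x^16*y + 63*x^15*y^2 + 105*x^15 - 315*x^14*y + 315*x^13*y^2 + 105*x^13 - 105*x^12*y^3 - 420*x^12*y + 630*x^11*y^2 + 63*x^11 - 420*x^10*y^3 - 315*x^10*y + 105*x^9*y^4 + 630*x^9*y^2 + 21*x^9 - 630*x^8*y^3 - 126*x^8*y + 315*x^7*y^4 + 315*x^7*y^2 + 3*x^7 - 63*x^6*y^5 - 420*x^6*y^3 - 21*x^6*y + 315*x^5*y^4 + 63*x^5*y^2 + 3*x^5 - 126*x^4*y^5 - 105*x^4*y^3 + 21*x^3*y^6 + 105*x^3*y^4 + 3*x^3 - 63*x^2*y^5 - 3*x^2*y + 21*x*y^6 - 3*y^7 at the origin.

The Hessian of f at 0 is [[0, 0], [0, 0]] with rank 0, so corank 2. A Groebner basis of the Jacobian ideal J(f) in C{x,y} is {x*y/7 + y^6, x*y^2, x^2 - x*y}; counting standard monomials gives mu = 8. Corank 2; j^3 = 3*x^2*(x - y) has shape L^2 M (L != M), so D-series; mu = 8 gives D_8.

D8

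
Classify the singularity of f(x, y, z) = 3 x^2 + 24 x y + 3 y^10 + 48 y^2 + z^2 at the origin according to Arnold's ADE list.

A_{9}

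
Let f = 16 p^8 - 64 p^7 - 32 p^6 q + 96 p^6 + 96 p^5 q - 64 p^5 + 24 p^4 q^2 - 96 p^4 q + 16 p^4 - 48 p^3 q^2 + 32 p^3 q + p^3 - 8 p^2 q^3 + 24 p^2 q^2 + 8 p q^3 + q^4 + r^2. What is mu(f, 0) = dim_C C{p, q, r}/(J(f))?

The Hessian of f at 0 is [[0, 0, 0], [0, 0, 0], [0, 0, 2]] with rank 1, so corank 2. A Groebner basis of the Jacobian ideal J(f) in C{p,q,r} is {q^4, p*q^2 + q^3/6, p^2, r}; counting standard monomials gives mu = 6. Corank 2; j^3 = p^3 is a perfect cube, so E-series; the 4-jet and mu = 6 give E_6.

6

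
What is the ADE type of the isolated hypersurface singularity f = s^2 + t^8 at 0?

The Hessian of f at 0 has rank 1. Corank 1: A-series; mu = 7 gives A_7.

A_{7}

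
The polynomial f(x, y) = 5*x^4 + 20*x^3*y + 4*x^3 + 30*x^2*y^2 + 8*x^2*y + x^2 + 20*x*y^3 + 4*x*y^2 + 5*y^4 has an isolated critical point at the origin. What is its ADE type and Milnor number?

The Hessian of f at 0 is [[2, 0], [0, 0]] with rank 1, so corank 1. A Groebner basis of the Jacobian ideal J(f) in C{x,y} is {x^2, x*y, x/2 + y^2}; counting standard monomials gives mu = 3. Corank 1: A-series; mu = 3 gives A_3.

Type A_3, Milnor number mu = 3.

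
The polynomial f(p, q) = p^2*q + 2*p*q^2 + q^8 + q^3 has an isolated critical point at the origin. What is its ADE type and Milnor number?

Type D9, Milnor number mu = 9.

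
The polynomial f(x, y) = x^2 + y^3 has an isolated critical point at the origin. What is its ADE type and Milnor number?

Type A_2, Milnor number mu = 2.

The Hessian of f at 0 is [[2, 0], [0, 0]] with rank 1, so corank 1. A Groebner basis of the Jacobian ideal J(f) in C{x,y} is {y^2, x}; counting standard monomials gives mu = 2. Corank 1: A-series; mu = 2 gives A_2.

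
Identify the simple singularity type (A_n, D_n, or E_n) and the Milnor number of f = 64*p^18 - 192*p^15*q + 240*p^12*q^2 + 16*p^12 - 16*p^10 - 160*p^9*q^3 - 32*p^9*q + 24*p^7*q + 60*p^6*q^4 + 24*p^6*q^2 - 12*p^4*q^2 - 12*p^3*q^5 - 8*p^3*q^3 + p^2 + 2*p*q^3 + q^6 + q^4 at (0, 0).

The Hessian of f at 0 has rank 1. Corank 1: A-series; mu = 3 gives A_3.

Type A3, Milnor number mu = 3.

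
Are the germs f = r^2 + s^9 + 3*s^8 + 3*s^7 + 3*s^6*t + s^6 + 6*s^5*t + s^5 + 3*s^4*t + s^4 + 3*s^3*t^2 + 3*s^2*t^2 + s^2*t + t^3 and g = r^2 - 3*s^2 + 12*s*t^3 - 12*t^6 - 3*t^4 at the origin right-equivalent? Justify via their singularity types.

No.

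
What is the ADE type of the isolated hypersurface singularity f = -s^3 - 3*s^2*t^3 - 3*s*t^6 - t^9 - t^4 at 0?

The Hessian of f at 0 has rank 0. Corank 2; j^3 = -s^3 is a perfect cube, so E-series; the 4-jet and mu = 6 give E_6.

E_6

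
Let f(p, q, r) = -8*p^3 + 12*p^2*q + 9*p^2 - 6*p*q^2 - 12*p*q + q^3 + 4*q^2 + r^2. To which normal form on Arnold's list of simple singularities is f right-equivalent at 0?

A_2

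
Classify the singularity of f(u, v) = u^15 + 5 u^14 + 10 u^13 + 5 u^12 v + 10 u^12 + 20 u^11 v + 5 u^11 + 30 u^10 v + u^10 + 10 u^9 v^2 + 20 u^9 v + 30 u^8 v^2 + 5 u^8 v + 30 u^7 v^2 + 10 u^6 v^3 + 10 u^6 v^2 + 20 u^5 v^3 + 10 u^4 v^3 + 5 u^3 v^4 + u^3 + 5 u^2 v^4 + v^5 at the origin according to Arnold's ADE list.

The Hessian of f at 0 is [[0, 0], [0, 0]] with rank 0, so corank 2. A Groebner basis of the Jacobian ideal J(f) in C{u,v} is {v^4, u^2}; counting standard monomials gives mu = 8. Corank 2; j^3 = u^3 is a perfect cube, so E-series; the 5-jet and mu = 8 give E_8.

E8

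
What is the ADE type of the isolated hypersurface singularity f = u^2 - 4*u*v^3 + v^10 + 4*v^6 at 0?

The Hessian of f at 0 is [[2, 0], [0, 0]] with rank 1, so corank 1. A Groebner basis of the Jacobian ideal J(f) in C{u,v} is {u^3, -u/2 + v^3}; counting standard monomials gives mu = 9. Corank 1: A-series; mu = 9 gives A_9.

A_{9}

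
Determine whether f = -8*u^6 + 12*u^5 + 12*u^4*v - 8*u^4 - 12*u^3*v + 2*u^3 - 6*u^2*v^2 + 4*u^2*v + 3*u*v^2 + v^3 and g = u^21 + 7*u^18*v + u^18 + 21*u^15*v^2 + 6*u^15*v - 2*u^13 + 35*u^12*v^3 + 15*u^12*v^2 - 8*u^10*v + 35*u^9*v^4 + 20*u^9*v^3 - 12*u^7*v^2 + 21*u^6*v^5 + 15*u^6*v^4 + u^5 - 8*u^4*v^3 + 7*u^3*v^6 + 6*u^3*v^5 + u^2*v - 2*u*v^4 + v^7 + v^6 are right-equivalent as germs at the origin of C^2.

No.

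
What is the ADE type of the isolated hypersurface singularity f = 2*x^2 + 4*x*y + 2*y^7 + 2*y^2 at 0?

A_6

The Hessian of f at 0 is [[4, 4], [4, 4]] with rank 1, so corank 1. A Groebner basis of the Jacobian ideal J(f) in C{x,y} is {y^6, x + y}; counting standard monomials gives mu = 6. Corank 1: A-series; mu = 6 gives A_6.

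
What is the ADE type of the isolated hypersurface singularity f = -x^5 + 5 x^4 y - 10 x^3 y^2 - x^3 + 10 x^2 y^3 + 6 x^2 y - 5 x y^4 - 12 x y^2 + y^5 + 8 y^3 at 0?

E8

The Hessian of f at 0 is [[0, 0], [0, 0]] with rank 0, so corank 2. A Groebner basis of the Jacobian ideal J(f) in C{x,y} is {y^5, x*y^3 - 7*y^4/4, x^2 - 4*x*y + 4*y^2}; counting standard monomials gives mu = 8. Corank 2; j^3 = -(x - 2*y)^3 is a perfect cube, so E-series; the 5-jet and mu = 8 give E_8.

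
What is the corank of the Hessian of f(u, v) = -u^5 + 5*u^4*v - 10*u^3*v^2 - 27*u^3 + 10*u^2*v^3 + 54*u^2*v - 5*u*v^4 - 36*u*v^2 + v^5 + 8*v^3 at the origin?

2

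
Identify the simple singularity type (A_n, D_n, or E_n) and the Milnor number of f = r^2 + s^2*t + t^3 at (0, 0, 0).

The Hessian of f at 0 is [[0, 0, 0], [0, 0, 0], [0, 0, 2]] with rank 1, so corank 2. A Groebner basis of the Jacobian ideal J(f) in C{s,t,r} is {t^3, s^2 + 3*t^2, s*t, r}; counting standard monomials gives mu = 4. Corank 2; j^3 = t*(s^2 + t^2) splits into three distinct lines over C (the quadratic factor has nonzero discriminant), so D_4.

Type D_{4}, Milnor number mu = 4.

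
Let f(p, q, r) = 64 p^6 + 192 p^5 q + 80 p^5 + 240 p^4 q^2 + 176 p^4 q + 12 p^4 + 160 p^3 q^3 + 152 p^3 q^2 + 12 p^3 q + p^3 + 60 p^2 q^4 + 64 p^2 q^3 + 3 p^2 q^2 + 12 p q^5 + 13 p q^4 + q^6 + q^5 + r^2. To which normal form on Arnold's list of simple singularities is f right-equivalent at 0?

E_{8}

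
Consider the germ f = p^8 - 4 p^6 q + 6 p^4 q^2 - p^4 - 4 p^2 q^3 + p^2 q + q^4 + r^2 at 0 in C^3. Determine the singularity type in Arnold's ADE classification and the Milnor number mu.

The Hessian of f at 0 has rank 1. Corank 2; j^3 = p^2*q has shape L^2 M (L != M), so D-series; mu = 5 gives D_5.

Type D_{5}, Milnor number mu = 5.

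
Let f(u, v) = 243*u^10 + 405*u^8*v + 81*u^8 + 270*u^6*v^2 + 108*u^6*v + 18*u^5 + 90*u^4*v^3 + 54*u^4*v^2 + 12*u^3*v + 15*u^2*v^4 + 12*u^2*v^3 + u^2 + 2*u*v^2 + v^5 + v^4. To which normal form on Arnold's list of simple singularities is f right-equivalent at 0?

A_4

The Hessian of f at 0 is [[2, 0], [0, 0]] with rank 1, so corank 1. A Groebner basis of the Jacobian ideal J(f) in C{u,v} is {u^2, u + v^2}; counting standard monomials gives mu = 4. Corank 1: A-series; mu = 4 gives A_4.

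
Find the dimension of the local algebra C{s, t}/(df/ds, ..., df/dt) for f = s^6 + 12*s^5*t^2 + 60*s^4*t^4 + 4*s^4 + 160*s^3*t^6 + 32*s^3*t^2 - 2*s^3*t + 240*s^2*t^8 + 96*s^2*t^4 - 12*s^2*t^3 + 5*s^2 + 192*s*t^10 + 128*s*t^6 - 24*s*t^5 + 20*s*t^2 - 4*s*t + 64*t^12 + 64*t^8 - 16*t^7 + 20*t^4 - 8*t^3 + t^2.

1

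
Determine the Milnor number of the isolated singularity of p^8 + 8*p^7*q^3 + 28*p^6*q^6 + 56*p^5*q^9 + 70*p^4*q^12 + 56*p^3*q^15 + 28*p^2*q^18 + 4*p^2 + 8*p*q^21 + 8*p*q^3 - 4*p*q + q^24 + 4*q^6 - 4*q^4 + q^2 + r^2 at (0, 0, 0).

7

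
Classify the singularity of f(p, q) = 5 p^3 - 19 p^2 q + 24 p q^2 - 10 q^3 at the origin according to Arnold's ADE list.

The Hessian of f at 0 is [[0, 0], [0, 0]] with rank 0, so corank 2. A Groebner basis of the Jacobian ideal J(f) in C{p,q} is {q^3, p^2 - 6*q^2, p*q - 3*q^2}; counting standard monomials gives mu = 4. Corank 2; j^3 = (p - q)*(5*p^2 - 14*p*q + 10*q^2) splits into three distinct lines over C (the quadratic factor has nonzero discriminant), so D_4.

D4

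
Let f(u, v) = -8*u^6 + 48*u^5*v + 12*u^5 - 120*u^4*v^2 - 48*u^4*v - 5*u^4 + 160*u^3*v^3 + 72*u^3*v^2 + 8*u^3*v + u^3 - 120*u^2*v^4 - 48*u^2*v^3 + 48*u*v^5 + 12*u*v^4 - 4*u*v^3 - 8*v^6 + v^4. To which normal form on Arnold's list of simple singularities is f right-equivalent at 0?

E6

The Hessian of f at 0 has rank 0. Corank 2; j^3 = u^3 is a perfect cube, so E-series; the 4-jet and mu = 6 give E_6.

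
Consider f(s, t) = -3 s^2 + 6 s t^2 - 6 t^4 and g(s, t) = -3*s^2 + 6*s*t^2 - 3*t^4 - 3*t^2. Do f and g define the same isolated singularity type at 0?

No.

The Hessian of f at 0 is [[-6, 0], [0, 0]] with rank 1, so corank 1. A Groebner basis of the Jacobian ideal J(f) in C{s,t} is {s^2, s*t, -s + t^2}; counting standard monomials gives mu = 3. Corank 1: A-series; mu = 3 gives A_3. The Hessian of g at 0 is [[-6, 0], [0, -6]] with rank 2, so corank 0. A Groebner basis of the Jacobian ideal J(g) in C{s,t} is {s, t}; counting standard monomials gives mu = 1. Corank 0: nondegenerate Morse point, so A_1. f is A_3 but g is A_1, hence not right-equivalent.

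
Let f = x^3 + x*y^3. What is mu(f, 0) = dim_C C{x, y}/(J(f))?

The Hessian of f at 0 has rank 0. Corank 2; j^3 = x^3 is a perfect cube, so E-series; the 4-jet and mu = 7 give E_7.

7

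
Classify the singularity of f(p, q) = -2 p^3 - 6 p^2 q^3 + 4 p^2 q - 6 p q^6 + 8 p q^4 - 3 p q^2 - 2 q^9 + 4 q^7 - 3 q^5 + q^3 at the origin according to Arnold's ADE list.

D4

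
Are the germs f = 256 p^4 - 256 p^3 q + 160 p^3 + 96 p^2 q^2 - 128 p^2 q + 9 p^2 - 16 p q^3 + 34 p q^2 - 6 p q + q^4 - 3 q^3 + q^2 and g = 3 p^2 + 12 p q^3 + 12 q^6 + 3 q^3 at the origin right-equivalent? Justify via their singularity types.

Yes.

The Hessian of f at 0 has rank 1. Corank 1: A-series; mu = 2 gives A_2. The Hessian of g at 0 has rank 1. Corank 1: A-series; mu = 2 gives A_2. Both have type A_2, hence right-equivalent.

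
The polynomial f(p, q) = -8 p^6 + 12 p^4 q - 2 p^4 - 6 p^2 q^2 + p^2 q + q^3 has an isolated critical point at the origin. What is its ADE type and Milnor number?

The Hessian of f at 0 has rank 0. Corank 2; j^3 = q*(p^2 + q^2) splits into three distinct lines over C (the quadratic factor has nonzero discriminant), so D_4.

Type D4, Milnor number mu = 4.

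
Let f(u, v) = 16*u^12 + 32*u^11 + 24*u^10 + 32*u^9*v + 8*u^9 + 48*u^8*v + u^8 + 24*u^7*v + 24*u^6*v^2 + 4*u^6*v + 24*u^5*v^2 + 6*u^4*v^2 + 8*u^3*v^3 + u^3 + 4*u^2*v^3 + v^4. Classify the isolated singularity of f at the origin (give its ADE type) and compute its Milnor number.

Type E_{6}, Milnor number mu = 6.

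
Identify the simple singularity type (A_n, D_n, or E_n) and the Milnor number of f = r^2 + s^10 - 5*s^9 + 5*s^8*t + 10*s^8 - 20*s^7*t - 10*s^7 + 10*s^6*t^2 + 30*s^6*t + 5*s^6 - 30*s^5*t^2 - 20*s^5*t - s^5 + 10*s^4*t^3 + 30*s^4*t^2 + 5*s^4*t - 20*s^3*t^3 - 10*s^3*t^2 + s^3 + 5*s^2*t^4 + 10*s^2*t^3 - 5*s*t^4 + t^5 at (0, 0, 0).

The Hessian of f at 0 is [[0, 0, 0], [0, 0, 0], [0, 0, 2]] with rank 1, so corank 2. A Groebner basis of the Jacobian ideal J(f) in C{s,t,r} is {t^5, s*t^3 - t^4/4, s^2, r}; counting standard monomials gives mu = 8. Corank 2; j^3 = s^3 is a perfect cube, so E-series; the 5-jet and mu = 8 give E_8.

Type E8, Milnor number mu = 8.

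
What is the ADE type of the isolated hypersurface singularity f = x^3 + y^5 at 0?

The Hessian of f at 0 has rank 0. Corank 2; j^3 = x^3 is a perfect cube, so E-series; the 5-jet and mu = 8 give E_8.

E8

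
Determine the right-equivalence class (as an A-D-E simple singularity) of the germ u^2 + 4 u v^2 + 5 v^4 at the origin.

The Hessian of f at 0 has rank 1. Corank 1: A-series; mu = 3 gives A_3.

A_3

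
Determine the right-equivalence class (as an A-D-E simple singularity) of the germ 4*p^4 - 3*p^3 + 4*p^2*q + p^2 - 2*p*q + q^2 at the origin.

A_2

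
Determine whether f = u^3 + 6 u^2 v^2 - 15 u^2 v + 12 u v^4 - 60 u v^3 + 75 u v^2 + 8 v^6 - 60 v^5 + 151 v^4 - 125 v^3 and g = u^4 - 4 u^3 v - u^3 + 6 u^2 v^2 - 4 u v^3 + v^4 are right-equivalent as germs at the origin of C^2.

Yes.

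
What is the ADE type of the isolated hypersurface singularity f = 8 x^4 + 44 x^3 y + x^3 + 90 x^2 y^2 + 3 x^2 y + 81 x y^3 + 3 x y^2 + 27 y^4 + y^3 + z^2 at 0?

The Hessian of f at 0 is [[0, 0, 0], [0, 0, 0], [0, 0, 2]] with rank 1, so corank 2. A Groebner basis of the Jacobian ideal J(f) in C{x,y,z} is {3*x^2/4 + 3*x*y/2 + y^4 + y^3/4 + 3*y^2/4, x^3 + 15*x^2/4 + 15*x*y/2 + 9*y^3/4 + 15*y^2/4, x^2*y - 9*x^2/4 - 9*x*y/2 - 7*y^3/4 - 9*y^2/4, x^2 + x*y^2 + 2*x*y + 4*y^3/3 + y^2, z}; counting standard monomials gives mu = 7. Corank 2; j^3 = (x + y)^3 is a perfect cube, so E-series; the 4-jet and mu = 7 give E_7.

E_7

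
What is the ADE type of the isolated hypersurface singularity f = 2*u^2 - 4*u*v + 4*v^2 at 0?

A_1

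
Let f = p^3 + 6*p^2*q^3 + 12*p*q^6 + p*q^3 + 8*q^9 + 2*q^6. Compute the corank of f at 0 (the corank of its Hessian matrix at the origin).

The Hessian at 0 is [[0, 0], [0, 0]] of rank 0; hence corank 2.

2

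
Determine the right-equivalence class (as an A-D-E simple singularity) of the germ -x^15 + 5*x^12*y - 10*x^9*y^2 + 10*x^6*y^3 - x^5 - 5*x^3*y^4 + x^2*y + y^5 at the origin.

D_6

The Hessian of f at 0 is [[0, 0], [0, 0]] with rank 0, so corank 2. A Groebner basis of the Jacobian ideal J(f) in C{x,y} is {x^2/5 + y^4, x^3, x*y}; counting standard monomials gives mu = 6. Corank 2; j^3 = x^2*y has shape L^2 M (L != M), so D-series; mu = 6 gives D_6.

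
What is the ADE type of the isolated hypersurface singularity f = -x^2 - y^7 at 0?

A6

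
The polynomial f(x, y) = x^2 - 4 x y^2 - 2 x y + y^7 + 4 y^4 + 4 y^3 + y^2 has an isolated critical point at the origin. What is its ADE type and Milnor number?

Type A6, Milnor number mu = 6.

The Hessian of f at 0 has rank 1. Corank 1: A-series; mu = 6 gives A_6.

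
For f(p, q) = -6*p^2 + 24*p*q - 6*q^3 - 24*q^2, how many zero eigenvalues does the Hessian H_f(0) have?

1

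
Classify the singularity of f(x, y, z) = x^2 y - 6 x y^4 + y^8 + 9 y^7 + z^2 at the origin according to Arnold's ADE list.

The Hessian of f at 0 is [[0, 0, 0], [0, 0, 0], [0, 0, 2]] with rank 1, so corank 2. A Groebner basis of the Jacobian ideal J(f) in C{x,y,z} is {x^2*y^2, -8*x^2*y/27 - x^2/3 + x*y^3, -x*y/3 + y^4, x^3, z}; counting standard monomials gives mu = 9. Corank 2; j^3 = x^2*y has shape L^2 M (L != M), so D-series; mu = 9 gives D_9.

D9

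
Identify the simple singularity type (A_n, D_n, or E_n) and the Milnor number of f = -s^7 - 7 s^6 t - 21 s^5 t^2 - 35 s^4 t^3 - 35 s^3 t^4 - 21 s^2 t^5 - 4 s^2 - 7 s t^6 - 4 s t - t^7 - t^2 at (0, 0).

Type A6, Milnor number mu = 6.

The Hessian of f at 0 is [[-8, -4], [-4, -2]] with rank 1, so corank 1. A Groebner basis of the Jacobian ideal J(f) in C{s,t} is {t^6, s + t/2}; counting standard monomials gives mu = 6. Corank 1: A-series; mu = 6 gives A_6.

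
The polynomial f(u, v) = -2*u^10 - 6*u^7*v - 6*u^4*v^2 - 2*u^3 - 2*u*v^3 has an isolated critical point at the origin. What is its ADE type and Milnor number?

Type E7, Milnor number mu = 7.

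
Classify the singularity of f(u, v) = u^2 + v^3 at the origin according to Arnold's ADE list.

A_{2}

The Hessian of f at 0 has rank 1. Corank 1: A-series; mu = 2 gives A_2.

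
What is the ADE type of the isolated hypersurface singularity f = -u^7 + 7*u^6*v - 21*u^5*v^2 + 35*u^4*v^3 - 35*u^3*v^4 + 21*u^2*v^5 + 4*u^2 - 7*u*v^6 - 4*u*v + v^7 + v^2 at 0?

The Hessian of f at 0 has rank 1. Corank 1: A-series; mu = 6 gives A_6.

A6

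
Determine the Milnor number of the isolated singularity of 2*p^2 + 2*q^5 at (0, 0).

The Hessian of f at 0 has rank 1. Corank 1: A-series; mu = 4 gives A_4.

4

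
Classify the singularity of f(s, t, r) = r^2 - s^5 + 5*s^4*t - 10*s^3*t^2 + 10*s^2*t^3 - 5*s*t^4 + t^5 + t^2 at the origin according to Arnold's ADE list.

A_{4}

The Hessian of f at 0 has rank 2. Corank 1: A-series; mu = 4 gives A_4.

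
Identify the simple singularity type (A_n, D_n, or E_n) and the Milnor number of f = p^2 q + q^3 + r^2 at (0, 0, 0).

The Hessian of f at 0 is [[0, 0, 0], [0, 0, 0], [0, 0, 2]] with rank 1, so corank 2. A Groebner basis of the Jacobian ideal J(f) in C{p,q,r} is {q^3, p^2 + 3*q^2, p*q, r}; counting standard monomials gives mu = 4. Corank 2; j^3 = q*(p^2 + q^2) splits into three distinct lines over C (the quadratic factor has nonzero discriminant), so D_4.

Type D_{4}, Milnor number mu = 4.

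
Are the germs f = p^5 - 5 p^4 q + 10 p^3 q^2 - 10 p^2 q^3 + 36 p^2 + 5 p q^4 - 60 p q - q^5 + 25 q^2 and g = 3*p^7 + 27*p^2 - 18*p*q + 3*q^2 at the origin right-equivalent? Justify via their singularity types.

The Hessian of f at 0 has rank 1. Corank 1: A-series; mu = 4 gives A_4. The Hessian of g at 0 has rank 1. Corank 1: A-series; mu = 6 gives A_6. f is A_4 but g is A_6, hence not right-equivalent.

No.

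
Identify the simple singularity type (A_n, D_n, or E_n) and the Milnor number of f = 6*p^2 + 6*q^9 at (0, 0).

The Hessian of f at 0 has rank 1. Corank 1: A-series; mu = 8 gives A_8.

Type A8, Milnor number mu = 8.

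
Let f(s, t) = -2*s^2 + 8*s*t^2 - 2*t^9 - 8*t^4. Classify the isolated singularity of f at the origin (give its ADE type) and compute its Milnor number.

Type A_{8}, Milnor number mu = 8.

The Hessian of f at 0 has rank 1. Corank 1: A-series; mu = 8 gives A_8.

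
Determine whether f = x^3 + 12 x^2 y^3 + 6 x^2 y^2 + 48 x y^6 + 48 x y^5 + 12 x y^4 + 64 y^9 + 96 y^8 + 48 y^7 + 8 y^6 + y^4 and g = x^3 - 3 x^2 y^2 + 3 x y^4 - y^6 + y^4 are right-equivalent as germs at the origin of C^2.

Yes.

The Hessian of f at 0 is [[0, 0], [0, 0]] with rank 0, so corank 2. A Groebner basis of the Jacobian ideal J(f) in C{x,y} is {x^3, x^2*y, x^2/4 + x*y^2, y^3}; counting standard monomials gives mu = 6. Corank 2; j^3 = x^3 is a perfect cube, so E-series; the 4-jet and mu = 6 give E_6. The Hessian of g at 0 is [[0, 0], [0, 0]] with rank 0, so corank 2. A Groebner basis of the Jacobian ideal J(g) in C{x,y} is {x^3, x^2*y, -x^2/2 + x*y^2, y^3}; counting standard monomials gives mu = 6. Corank 2; j^3 = x^3 is a perfect cube, so E-series; the 4-jet and mu = 6 give E_6. Both have type E_6, hence right-equivalent.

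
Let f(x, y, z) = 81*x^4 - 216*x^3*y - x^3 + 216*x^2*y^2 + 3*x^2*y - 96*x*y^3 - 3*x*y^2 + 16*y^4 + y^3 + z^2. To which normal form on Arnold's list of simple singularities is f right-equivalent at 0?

The Hessian of f at 0 has rank 1. Corank 2; j^3 = -(x - y)^3 is a perfect cube, so E-series; the 4-jet and mu = 6 give E_6.

E_6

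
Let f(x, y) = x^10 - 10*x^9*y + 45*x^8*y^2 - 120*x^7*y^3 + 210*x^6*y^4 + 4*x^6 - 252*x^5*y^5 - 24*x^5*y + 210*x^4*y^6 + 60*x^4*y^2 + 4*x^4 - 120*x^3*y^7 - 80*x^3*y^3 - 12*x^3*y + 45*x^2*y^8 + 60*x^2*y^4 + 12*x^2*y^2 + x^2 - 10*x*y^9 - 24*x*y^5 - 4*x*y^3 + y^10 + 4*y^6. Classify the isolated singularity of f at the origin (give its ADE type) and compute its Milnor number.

The Hessian of f at 0 is [[2, 0], [0, 0]] with rank 1, so corank 1. A Groebner basis of the Jacobian ideal J(f) in C{x,y} is {-2*x*y^2 - x/4 + y^5 + y^3/2, x^2/4 + x*y^3 + x*y/4 - y^4/2, x^3, x^2*y - x*y^2 - x/6 + y^3/3}; counting standard monomials gives mu = 9. Corank 1: A-series; mu = 9 gives A_9.

Type A_{9}, Milnor number mu = 9.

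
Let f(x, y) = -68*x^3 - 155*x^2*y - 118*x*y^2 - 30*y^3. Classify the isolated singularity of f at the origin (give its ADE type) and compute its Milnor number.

Type D_{4}, Milnor number mu = 4.

The Hessian of f at 0 is [[0, 0], [0, 0]] with rank 0, so corank 2. A Groebner basis of the Jacobian ideal J(f) in C{x,y} is {y^3, x^2 - 26*y^2/47, x*y + 35*y^2/47}; counting standard monomials gives mu = 4. Corank 2; j^3 = -(4*x + 3*y)*(17*x^2 + 26*x*y + 10*y^2) splits into three distinct lines over C (the quadratic factor has nonzero discriminant), so D_4.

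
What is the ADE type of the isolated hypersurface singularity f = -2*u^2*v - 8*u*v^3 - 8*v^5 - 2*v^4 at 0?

D5

The Hessian of f at 0 has rank 0. Corank 2; j^3 = -2*u^2*v has shape L^2 M (L != M), so D-series; mu = 5 gives D_5.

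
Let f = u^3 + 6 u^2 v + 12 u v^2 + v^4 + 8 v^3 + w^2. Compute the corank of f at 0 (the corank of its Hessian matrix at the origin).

Hessian at 0 has rank 1.

2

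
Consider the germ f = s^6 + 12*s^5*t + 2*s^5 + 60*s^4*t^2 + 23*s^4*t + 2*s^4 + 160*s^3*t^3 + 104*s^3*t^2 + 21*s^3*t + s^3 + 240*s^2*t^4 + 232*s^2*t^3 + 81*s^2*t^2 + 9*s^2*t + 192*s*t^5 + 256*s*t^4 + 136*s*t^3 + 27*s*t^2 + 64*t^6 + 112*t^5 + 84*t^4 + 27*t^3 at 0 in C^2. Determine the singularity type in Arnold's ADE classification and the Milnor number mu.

Type E_{7}, Milnor number mu = 7.

The Hessian of f at 0 has rank 0. Corank 2; j^3 = (s + 3*t)^3 is a perfect cube, so E-series; the 4-jet and mu = 7 give E_7.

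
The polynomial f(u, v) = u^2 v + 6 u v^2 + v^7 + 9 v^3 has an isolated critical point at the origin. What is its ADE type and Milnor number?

The Hessian of f at 0 has rank 0. Corank 2; j^3 = v*(u + 3*v)^2 has shape L^2 M (L != M), so D-series; mu = 8 gives D_8.

Type D8, Milnor number mu = 8.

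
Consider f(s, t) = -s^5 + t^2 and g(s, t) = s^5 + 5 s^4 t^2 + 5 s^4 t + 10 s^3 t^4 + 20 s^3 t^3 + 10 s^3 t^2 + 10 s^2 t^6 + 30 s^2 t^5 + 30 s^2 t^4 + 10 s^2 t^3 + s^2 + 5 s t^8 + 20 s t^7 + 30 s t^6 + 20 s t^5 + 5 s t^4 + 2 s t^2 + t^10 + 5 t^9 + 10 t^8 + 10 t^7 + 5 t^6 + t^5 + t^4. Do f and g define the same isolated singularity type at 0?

Yes.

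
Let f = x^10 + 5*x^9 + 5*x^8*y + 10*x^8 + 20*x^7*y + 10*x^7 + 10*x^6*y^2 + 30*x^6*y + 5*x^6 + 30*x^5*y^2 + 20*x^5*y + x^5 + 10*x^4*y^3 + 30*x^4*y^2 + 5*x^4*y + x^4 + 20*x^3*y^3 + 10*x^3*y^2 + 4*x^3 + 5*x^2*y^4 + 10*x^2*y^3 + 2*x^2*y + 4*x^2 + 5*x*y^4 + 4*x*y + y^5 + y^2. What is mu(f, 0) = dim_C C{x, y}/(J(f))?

The Hessian of f at 0 is [[8, 4], [4, 2]] with rank 1, so corank 1. A Groebner basis of the Jacobian ideal J(f) in C{x,y} is {16*x + y^3 + 2*y^2 + 8*y, x^2 + 2*x + y, x*y - 2*x + y^2/4 - y}; counting standard monomials gives mu = 4. Corank 1: A-series; mu = 4 gives A_4.

4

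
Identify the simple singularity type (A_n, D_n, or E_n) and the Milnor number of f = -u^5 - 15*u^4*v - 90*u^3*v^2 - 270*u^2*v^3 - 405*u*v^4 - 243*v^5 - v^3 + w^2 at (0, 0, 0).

Type E_8, Milnor number mu = 8.

The Hessian of f at 0 has rank 1. Corank 2; j^3 = -v^3 is a perfect cube, so E-series; the 5-jet and mu = 8 give E_8.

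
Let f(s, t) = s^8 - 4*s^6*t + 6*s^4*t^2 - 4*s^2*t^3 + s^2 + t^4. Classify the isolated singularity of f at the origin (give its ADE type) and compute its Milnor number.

The Hessian of f at 0 has rank 1. Corank 1: A-series; mu = 3 gives A_3.

Type A_{3}, Milnor number mu = 3.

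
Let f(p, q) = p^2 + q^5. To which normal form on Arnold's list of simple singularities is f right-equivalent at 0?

A4

The Hessian of f at 0 has rank 1. Corank 1: A-series; mu = 4 gives A_4.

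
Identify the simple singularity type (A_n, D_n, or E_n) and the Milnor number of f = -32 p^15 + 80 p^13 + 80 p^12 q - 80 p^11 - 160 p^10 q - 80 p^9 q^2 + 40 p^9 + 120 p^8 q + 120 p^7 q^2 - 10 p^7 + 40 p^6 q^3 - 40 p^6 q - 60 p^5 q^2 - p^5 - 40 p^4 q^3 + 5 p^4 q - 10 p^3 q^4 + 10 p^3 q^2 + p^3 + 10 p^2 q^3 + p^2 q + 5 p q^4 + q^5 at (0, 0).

The Hessian of f at 0 has rank 0. Corank 2; j^3 = p^2*(p + q) has shape L^2 M (L != M), so D-series; mu = 6 gives D_6.

Type D_{6}, Milnor number mu = 6.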